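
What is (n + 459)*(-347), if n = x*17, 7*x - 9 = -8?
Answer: -1120810/7 ≈ -1.6012e+5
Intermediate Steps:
x = ⅐ (x = 9/7 + (⅐)*(-8) = 9/7 - 8/7 = ⅐ ≈ 0.14286)
n = 17/7 (n = (⅐)*17 = 17/7 ≈ 2.4286)
(n + 459)*(-347) = (17/7 + 459)*(-347) = (3230/7)*(-347) = -1120810/7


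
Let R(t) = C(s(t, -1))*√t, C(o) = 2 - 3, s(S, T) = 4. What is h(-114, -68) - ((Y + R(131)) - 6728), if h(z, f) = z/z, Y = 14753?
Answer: -8024 + √131 ≈ -8012.6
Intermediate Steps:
C(o) = -1
h(z, f) = 1
R(t) = -√t
h(-114, -68) - ((Y + R(131)) - 6728) = 1 - ((14753 - √131) - 6728) = 1 - (8025 - √131) = 1 + (-8025 + √131) = -8024 + √131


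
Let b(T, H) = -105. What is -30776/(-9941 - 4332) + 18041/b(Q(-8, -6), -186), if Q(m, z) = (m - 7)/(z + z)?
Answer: -5189137/30585 ≈ -169.66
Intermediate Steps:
Q(m, z) = (-7 + m)/(2*z) (Q(m, z) = (-7 + m)/((2*z)) = (-7 + m)*(1/(2*z)) = (-7 + m)/(2*z))
-30776/(-9941 - 4332) + 18041/b(Q(-8, -6), -186) = -30776/(-9941 - 4332) + 18041/(-105) = -30776/(-14273) + 18041*(-1/105) = -30776*(-1/14273) - 18041/105 = 30776/14273 - 18041/105 = -5189137/30585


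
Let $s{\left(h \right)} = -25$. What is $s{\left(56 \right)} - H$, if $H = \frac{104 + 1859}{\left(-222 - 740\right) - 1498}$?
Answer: $- \frac{59537}{2460} \approx -24.202$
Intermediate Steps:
$H = - \frac{1963}{2460}$ ($H = \frac{1963}{-962 - 1498} = \frac{1963}{-2460} = 1963 \left(- \frac{1}{2460}\right) = - \frac{1963}{2460} \approx -0.79797$)
$s{\left(56 \right)} - H = -25 - - \frac{1963}{2460} = -25 + \frac{1963}{2460} = - \frac{59537}{2460}$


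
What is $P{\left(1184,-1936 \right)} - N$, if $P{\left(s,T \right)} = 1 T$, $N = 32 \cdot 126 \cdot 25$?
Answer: $-102736$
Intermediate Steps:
$N = 100800$ ($N = 4032 \cdot 25 = 100800$)
$P{\left(s,T \right)} = T$
$P{\left(1184,-1936 \right)} - N = -1936 - 100800 = -102736$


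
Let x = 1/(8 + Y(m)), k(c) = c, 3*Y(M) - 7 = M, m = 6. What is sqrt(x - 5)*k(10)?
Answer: 10*I*sqrt(6734)/37 ≈ 22.179*I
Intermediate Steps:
Y(M) = 7/3 + M/3
x = 3/37 (x = 1/(8 + (7/3 + (1/3)*6)) = 1/(8 + (7/3 + 2)) = 1/(8 + 13/3) = 1/(37/3) = 3/37 ≈ 0.081081)
sqrt(x - 5)*k(10) = sqrt(3/37 - 5)*10 = sqrt(-182/37)*10 = (I*sqrt(6734)/37)*10 = 10*I*sqrt(6734)/37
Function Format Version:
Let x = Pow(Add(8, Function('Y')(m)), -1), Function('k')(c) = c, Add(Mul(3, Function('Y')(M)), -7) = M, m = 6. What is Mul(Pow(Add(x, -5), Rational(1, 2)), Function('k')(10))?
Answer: Mul(Rational(10, 37), I, Pow(6734, Rational(1, 2))) ≈ Mul(22.179, I)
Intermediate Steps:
Function('Y')(M) = Add(Rational(7, 3), Mul(Rational(1, 3), M))
x = Rational(3, 37) (x = Pow(Add(8, Add(Rational(7, 3), Mul(Rational(1, 3), 6))), -1) = Pow(Add(8, Add(Rational(7, 3), 2)), -1) = Pow(Add(8, Rational(13, 3)), -1) = Pow(Rational(37, 3), -1) = Rational(3, 37) ≈ 0.081081)
Mul(Pow(Add(x, -5), Rational(1, 2)), Function('k')(10)) = Mul(Pow(Add(Rational(3, 37), -5), Rational(1, 2)), 10) = Mul(Pow(Rational(-182, 37), Rational(1, 2)), 10) = Mul(Mul(Rational(1, 37), I, Pow(6734, Rational(1, 2))), 10) = Mul(Rational(10, 37), I, Pow(6734, Rational(1, 2)))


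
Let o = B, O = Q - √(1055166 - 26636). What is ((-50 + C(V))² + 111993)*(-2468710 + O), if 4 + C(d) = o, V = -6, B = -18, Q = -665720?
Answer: -367283104110 - 117177*√1028530 ≈ -3.6740e+11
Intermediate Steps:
O = -665720 - √1028530 (O = -665720 - √(1055166 - 26636) = -665720 - √1028530 ≈ -6.6673e+5)
o = -18
C(d) = -22 (C(d) = -4 - 18 = -22)
((-50 + C(V))² + 111993)*(-2468710 + O) = ((-50 - 22)² + 111993)*(-2468710 + (-665720 - √1028530)) = ((-72)² + 111993)*(-3134430 - √1028530) = (5184 + 111993)*(-3134430 - √1028530) = 117177*(-3134430 - √1028530) = -367283104110 - 117177*√1028530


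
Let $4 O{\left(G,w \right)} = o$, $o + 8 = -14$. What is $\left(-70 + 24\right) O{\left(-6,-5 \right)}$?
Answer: $253$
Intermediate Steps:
$o = -22$ ($o = -8 - 14 = -22$)
$O{\left(G,w \right)} = - \frac{11}{2}$ ($O{\left(G,w \right)} = \frac{1}{4} \left(-22\right) = - \frac{11}{2}$)
$\left(-70 + 24\right) O{\left(-6,-5 \right)} = \left(-70 + 24\right) \left(- \frac{11}{2}\right) = \left(-46\right) \left(- \frac{11}{2}\right) = 253$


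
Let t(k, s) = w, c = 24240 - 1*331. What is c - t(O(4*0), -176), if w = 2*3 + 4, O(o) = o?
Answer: 23899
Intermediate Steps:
w = 10 (w = 6 + 4 = 10)
c = 23909 (c = 24240 - 331 = 23909)
t(k, s) = 10
c - t(O(4*0), -176) = 23909 - 1*10 = 23909 - 10 = 23899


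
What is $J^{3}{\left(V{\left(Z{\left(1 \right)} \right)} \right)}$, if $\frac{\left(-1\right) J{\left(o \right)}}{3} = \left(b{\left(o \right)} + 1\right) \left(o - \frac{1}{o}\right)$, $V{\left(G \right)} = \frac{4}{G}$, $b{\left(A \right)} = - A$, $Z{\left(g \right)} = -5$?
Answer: $- \frac{14348907}{1000000} \approx -14.349$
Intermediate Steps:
$J{\left(o \right)} = - 3 \left(1 - o\right) \left(o - \frac{1}{o}\right)$ ($J{\left(o \right)} = - 3 \left(- o + 1\right) \left(o - \frac{1}{o}\right) = - 3 \left(1 - o\right) \left(o - \frac{1}{o}\right)$)
$J^{3}{\left(V{\left(Z{\left(1 \right)} \right)} \right)} = \left(-3 - 3 \frac{4}{-5} + \frac{3}{4 \frac{1}{-5}} + 3 \left(\frac{4}{-5}\right)^{2}\right)^{3} = \left(-3 - 3 \cdot 4 \left(- \frac{1}{5}\right) + \frac{3}{4 \left(- \frac{1}{5}\right)} + 3 \left(4 \left(- \frac{1}{5}\right)\right)^{2}\right)^{3} = \left(-3 - - \frac{12}{5} + \frac{3}{- \frac{4}{5}} + 3 \left(- \frac{4}{5}\right)^{2}\right)^{3} = \left(-3 + \frac{12}{5} + 3 \left(- \frac{5}{4}\right) + 3 \cdot \frac{16}{25}\right)^{3} = \left(-3 + \frac{12}{5} - \frac{15}{4} + \frac{48}{25}\right)^{3} = \left(- \frac{243}{100}\right)^{3} = - \frac{14348907}{1000000}$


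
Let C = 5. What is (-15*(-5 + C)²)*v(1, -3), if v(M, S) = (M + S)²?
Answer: 0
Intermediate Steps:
(-15*(-5 + C)²)*v(1, -3) = (-15*(-5 + 5)²)*(1 - 3)² = -15*0²*(-2)² = -15*0*4 = 0*4 = 0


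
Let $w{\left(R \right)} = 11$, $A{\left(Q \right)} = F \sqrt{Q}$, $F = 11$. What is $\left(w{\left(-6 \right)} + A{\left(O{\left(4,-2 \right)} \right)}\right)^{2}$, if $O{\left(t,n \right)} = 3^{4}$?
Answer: $12100$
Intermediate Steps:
$O{\left(t,n \right)} = 81$
$A{\left(Q \right)} = 11 \sqrt{Q}$
$\left(w{\left(-6 \right)} + A{\left(O{\left(4,-2 \right)} \right)}\right)^{2} = \left(11 + 11 \sqrt{81}\right)^{2} = \left(11 + 11 \cdot 9\right)^{2} = \left(11 + 99\right)^{2} = 110^{2} = 12100$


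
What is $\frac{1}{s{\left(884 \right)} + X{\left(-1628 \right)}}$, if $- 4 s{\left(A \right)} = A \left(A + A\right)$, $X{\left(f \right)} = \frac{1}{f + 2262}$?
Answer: $- \frac{634}{247721551} \approx -2.5593 \cdot 10^{-6}$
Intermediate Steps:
$X{\left(f \right)} = \frac{1}{2262 + f}$
$s{\left(A \right)} = - \frac{A^{2}}{2}$ ($s{\left(A \right)} = - \frac{A \left(A + A\right)}{4} = - \frac{A 2 A}{4} = - \frac{2 A^{2}}{4} = - \frac{A^{2}}{2}$)
$\frac{1}{s{\left(884 \right)} + X{\left(-1628 \right)}} = \frac{1}{- \frac{884^{2}}{2} + \frac{1}{2262 - 1628}} = \frac{1}{\left(- \frac{1}{2}\right) 781456 + \frac{1}{634}} = \frac{1}{-390728 + \frac{1}{634}} = \frac{1}{- \frac{247721551}{634}} = - \frac{634}{247721551}$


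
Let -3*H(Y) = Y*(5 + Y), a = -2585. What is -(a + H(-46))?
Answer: 9641/3 ≈ 3213.7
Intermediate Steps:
H(Y) = -Y*(5 + Y)/3
-(a + H(-46)) = -(-2585 - ⅓*(-46)*(5 - 46)) = -(-2585 - ⅓*(-46)*(-41)) = -(-2585 - 1886/3) = -1*(-9641/3) = 9641/3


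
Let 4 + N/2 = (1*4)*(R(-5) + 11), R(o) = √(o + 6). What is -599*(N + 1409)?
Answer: -896703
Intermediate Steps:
R(o) = √(6 + o)
N = 88 (N = -8 + 2*((1*4)*(√(6 - 5) + 11)) = -8 + 2*(4*(√1 + 11)) = -8 + 2*(4*(1 + 11)) = -8 + 2*(4*12) = -8 + 2*48 = -8 + 96 = 88)
-599*(N + 1409) = -599*(88 + 1409) = -599*1497 = -896703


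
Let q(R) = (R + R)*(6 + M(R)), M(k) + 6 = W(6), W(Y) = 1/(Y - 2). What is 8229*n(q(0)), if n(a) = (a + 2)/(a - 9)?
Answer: -5486/3 ≈ -1828.7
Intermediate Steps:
W(Y) = 1/(-2 + Y)
M(k) = -23/4 (M(k) = -6 + 1/(-2 + 6) = -6 + 1/4 = -6 + ¼ = -23/4)
q(R) = R/2 (q(R) = (R + R)*(6 - 23/4) = (2*R)*(¼) = R/2)
n(a) = (2 + a)/(-9 + a)
8229*n(q(0)) = 8229*((2 + (½)*0)/(-9 + (½)*0)) = 8229*((2 + 0)/(-9 + 0)) = 8229*(2/(-9)) = 8229*(-⅑*2) = 8229*(-2/9) = -5486/3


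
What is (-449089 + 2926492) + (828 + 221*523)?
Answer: 2593814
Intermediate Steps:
(-449089 + 2926492) + (828 + 221*523) = 2477403 + (828 + 115583) = 2477403 + 116411 = 2593814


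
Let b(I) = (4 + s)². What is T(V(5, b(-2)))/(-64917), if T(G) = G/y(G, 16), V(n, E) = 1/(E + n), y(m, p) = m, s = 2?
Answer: -1/64917 ≈ -1.5404e-5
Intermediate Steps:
b(I) = 36 (b(I) = (4 + 2)² = 6² = 36)
T(G) = 1 (T(G) = G/G = 1)
T(V(5, b(-2)))/(-64917) = 1/(-64917) = 1*(-1/64917) = -1/64917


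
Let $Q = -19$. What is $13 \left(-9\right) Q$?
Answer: $2223$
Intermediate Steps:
$13 \left(-9\right) Q = 13 \left(-9\right) \left(-19\right) = \left(-117\right) \left(-19\right) = 2223$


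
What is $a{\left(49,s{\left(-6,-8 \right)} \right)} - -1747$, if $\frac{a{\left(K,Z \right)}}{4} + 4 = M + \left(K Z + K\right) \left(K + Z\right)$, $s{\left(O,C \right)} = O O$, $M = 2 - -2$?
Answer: $618167$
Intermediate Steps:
$M = 4$ ($M = 2 + 2 = 4$)
$s{\left(O,C \right)} = O^{2}$
$a{\left(K,Z \right)} = 4 \left(K + Z\right) \left(K + K Z\right)$ ($a{\left(K,Z \right)} = -16 + 4 \left(4 + \left(K Z + K\right) \left(K + Z\right)\right) = -16 + 4 \left(4 + \left(K + K Z\right) \left(K + Z\right)\right) = -16 + 4 \left(4 + \left(K + Z\right) \left(K + K Z\right)\right) = -16 + \left(16 + 4 \left(K + Z\right) \left(K + K Z\right)\right) = 4 \left(K + Z\right) \left(K + K Z\right)$)
$a{\left(49,s{\left(-6,-8 \right)} \right)} - -1747 = 4 \cdot 49 \left(49 + \left(-6\right)^{2} + \left(\left(-6\right)^{2}\right)^{2} + 49 \left(-6\right)^{2}\right) - -1747 = 4 \cdot 49 \left(49 + 36 + 36^{2} + 49 \cdot 36\right) + 1747 = 4 \cdot 49 \left(49 + 36 + 1296 + 1764\right) + 1747 = 4 \cdot 49 \cdot 3145 + 1747 = 616420 + 1747 = 618167$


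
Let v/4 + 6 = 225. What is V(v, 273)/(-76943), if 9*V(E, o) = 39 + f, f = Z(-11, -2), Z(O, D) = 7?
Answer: -46/692487 ≈ -6.6427e-5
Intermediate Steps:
v = 876 (v = -24 + 4*225 = -24 + 900 = 876)
f = 7
V(E, o) = 46/9 (V(E, o) = (39 + 7)/9 = (⅑)*46 = 46/9)
V(v, 273)/(-76943) = (46/9)/(-76943) = (46/9)*(-1/76943) = -46/692487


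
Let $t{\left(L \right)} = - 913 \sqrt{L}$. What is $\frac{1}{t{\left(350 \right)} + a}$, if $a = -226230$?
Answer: $- \frac{22623}{5088826375} + \frac{913 \sqrt{14}}{10177652750} \approx -4.11 \cdot 10^{-6}$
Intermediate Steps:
$\frac{1}{t{\left(350 \right)} + a} = \frac{1}{- 913 \sqrt{350} - 226230} = \frac{1}{- 913 \cdot 5 \sqrt{14} - 226230} = \frac{1}{- 4565 \sqrt{14} - 226230} = \frac{1}{-226230 - 4565 \sqrt{14}}$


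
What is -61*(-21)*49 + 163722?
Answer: 226491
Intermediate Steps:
-61*(-21)*49 + 163722 = 1281*49 + 163722 = 62769 + 163722 = 226491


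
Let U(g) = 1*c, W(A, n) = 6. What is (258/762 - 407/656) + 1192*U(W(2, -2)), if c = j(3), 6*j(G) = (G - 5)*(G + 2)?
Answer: -496609963/249936 ≈ -1986.9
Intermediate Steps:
j(G) = (-5 + G)*(2 + G)/6 (j(G) = ((G - 5)*(G + 2))/6 = ((-5 + G)*(2 + G))/6 = (-5 + G)*(2 + G)/6)
c = -5/3 (c = -5/3 - ½*3 + (⅙)*3² = -5/3 - 3/2 + (⅙)*9 = -5/3 - 3/2 + 3/2 = -5/3 ≈ -1.6667)
U(g) = -5/3 (U(g) = 1*(-5/3) = -5/3)
(258/762 - 407/656) + 1192*U(W(2, -2)) = (258/762 - 407/656) + 1192*(-5/3) = (258*(1/762) - 407*1/656) - 5960/3 = (43/127 - 407/656) - 5960/3 = -23481/83312 - 5960/3 = -496609963/249936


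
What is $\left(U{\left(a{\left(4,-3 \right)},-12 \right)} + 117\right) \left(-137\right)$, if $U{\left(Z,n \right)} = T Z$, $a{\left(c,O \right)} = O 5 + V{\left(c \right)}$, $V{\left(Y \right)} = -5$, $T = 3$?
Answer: $-7809$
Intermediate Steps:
$a{\left(c,O \right)} = -5 + 5 O$ ($a{\left(c,O \right)} = O 5 - 5 = 5 O - 5 = -5 + 5 O$)
$U{\left(Z,n \right)} = 3 Z$
$\left(U{\left(a{\left(4,-3 \right)},-12 \right)} + 117\right) \left(-137\right) = \left(3 \left(-5 + 5 \left(-3\right)\right) + 117\right) \left(-137\right) = \left(3 \left(-5 - 15\right) + 117\right) \left(-137\right) = \left(3 \left(-20\right) + 117\right) \left(-137\right) = \left(-60 + 117\right) \left(-137\right) = 57 \left(-137\right) = -7809$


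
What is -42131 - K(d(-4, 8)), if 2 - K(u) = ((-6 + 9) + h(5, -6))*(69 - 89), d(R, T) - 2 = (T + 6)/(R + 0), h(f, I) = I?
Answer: -42073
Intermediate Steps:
d(R, T) = 2 + (6 + T)/R (d(R, T) = 2 + (T + 6)/(R + 0) = 2 + (6 + T)/R)
K(u) = -58 (K(u) = 2 - ((-6 + 9) - 6)*(69 - 89) = 2 - (3 - 6)*(-20) = 2 - (-3)*(-20) = 2 - 1*60 = 2 - 60 = -58)
-42131 - K(d(-4, 8)) = -42131 - 1*(-58) = -42131 + 58 = -42073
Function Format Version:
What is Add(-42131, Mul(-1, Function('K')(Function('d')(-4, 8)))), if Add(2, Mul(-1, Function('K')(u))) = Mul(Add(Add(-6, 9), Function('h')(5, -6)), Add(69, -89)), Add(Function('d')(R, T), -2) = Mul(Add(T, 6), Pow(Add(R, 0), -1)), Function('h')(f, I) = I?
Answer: -42073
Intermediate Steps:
Function('d')(R, T) = Add(2, Mul(Pow(R, -1), Add(6, T))) (Function('d')(R, T) = Add(2, Mul(Add(T, 6), Pow(Add(R, 0), -1))) = Add(2, Mul(Add(6, T), Pow(R, -1))) = Add(2, Mul(Pow(R, -1), Add(6, T))))
Function('K')(u) = -58 (Function('K')(u) = Add(2, Mul(-1, Mul(Add(Add(-6, 9), -6), Add(69, -89)))) = Add(2, Mul(-1, Mul(Add(3, -6), -20))) = Add(2, Mul(-1, Mul(-3, -20))) = Add(2, Mul(-1, 60)) = Add(2, -60) = -58)
Add(-42131, Mul(-1, Function('K')(Function('d')(-4, 8)))) = Add(-42131, Mul(-1, -58)) = Add(-42131, 58) = -42073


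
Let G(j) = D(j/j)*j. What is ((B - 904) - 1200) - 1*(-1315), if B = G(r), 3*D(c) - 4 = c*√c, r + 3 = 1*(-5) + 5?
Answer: -794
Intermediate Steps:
r = -3 (r = -3 + (1*(-5) + 5) = -3 + (-5 + 5) = -3 + 0 = -3)
D(c) = 4/3 + c^(3/2)/3 (D(c) = 4/3 + (c*√c)/3 = 4/3 + c^(3/2)/3)
G(j) = 5*j/3 (G(j) = (4/3 + (j/j)^(3/2)/3)*j = (4/3 + 1^(3/2)/3)*j = (4/3 + (⅓)*1)*j = (4/3 + ⅓)*j = 5*j/3)
B = -5 (B = (5/3)*(-3) = -5)
((B - 904) - 1200) - 1*(-1315) = ((-5 - 904) - 1200) - 1*(-1315) = (-909 - 1200) + 1315 = -2109 + 1315 = -794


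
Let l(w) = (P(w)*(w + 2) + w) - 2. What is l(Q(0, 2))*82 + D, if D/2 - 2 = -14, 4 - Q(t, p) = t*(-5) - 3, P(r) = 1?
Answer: 1124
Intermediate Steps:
Q(t, p) = 7 + 5*t (Q(t, p) = 4 - (t*(-5) - 3) = 4 - (-5*t - 3) = 4 - (-3 - 5*t) = 4 + (3 + 5*t) = 7 + 5*t)
D = -24 (D = 4 + 2*(-14) = 4 - 28 = -24)
l(w) = 2*w (l(w) = (1*(w + 2) + w) - 2 = (1*(2 + w) + w) - 2 = ((2 + w) + w) - 2 = (2 + 2*w) - 2 = 2*w)
l(Q(0, 2))*82 + D = (2*(7 + 5*0))*82 - 24 = (2*(7 + 0))*82 - 24 = (2*7)*82 - 24 = 14*82 - 24 = 1148 - 24 = 1124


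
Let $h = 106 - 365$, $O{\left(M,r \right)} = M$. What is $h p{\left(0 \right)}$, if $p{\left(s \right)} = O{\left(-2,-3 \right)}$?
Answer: $518$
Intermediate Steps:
$p{\left(s \right)} = -2$
$h = -259$
$h p{\left(0 \right)} = \left(-259\right) \left(-2\right) = 518$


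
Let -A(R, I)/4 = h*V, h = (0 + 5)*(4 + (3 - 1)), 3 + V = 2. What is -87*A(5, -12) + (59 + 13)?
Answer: -10368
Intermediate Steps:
V = -1 (V = -3 + 2 = -1)
h = 30 (h = 5*(4 + 2) = 5*6 = 30)
A(R, I) = 120 (A(R, I) = -120*(-1) = -4*(-30) = 120)
-87*A(5, -12) + (59 + 13) = -87*120 + (59 + 13) = -10440 + 72 = -10368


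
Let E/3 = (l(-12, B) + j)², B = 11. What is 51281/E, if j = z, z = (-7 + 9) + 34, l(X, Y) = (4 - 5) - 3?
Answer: 51281/3072 ≈ 16.693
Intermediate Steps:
l(X, Y) = -4 (l(X, Y) = -1 - 3 = -4)
z = 36 (z = 2 + 34 = 36)
j = 36
E = 3072 (E = 3*(-4 + 36)² = 3*32² = 3*1024 = 3072)
51281/E = 51281/3072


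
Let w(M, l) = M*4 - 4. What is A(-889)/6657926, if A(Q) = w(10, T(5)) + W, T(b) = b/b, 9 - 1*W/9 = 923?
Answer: -4095/3328963 ≈ -0.0012301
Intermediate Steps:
W = -8226 (W = 81 - 9*923 = 81 - 8307 = -8226)
T(b) = 1
w(M, l) = -4 + 4*M (w(M, l) = 4*M - 4 = -4 + 4*M)
A(Q) = -8190 (A(Q) = (-4 + 4*10) - 8226 = (-4 + 40) - 8226 = 36 - 8226 = -8190)
A(-889)/6657926 = -8190/6657926 = -8190*1/6657926 = -4095/3328963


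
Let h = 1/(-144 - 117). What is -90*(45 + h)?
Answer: -117440/29 ≈ -4049.7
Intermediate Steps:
h = -1/261 (h = 1/(-261) = -1/261 ≈ -0.0038314)
-90*(45 + h) = -90*(45 - 1/261) = -90*11744/261 = -117440/29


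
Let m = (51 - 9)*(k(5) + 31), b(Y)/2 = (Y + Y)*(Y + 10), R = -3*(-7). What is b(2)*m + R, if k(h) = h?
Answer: 145173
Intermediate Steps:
R = 21
b(Y) = 4*Y*(10 + Y) (b(Y) = 2*((Y + Y)*(Y + 10)) = 2*((2*Y)*(10 + Y)) = 2*(2*Y*(10 + Y)) = 4*Y*(10 + Y))
m = 1512 (m = (51 - 9)*(5 + 31) = 42*36 = 1512)
b(2)*m + R = (4*2*(10 + 2))*1512 + 21 = (4*2*12)*1512 + 21 = 96*1512 + 21 = 145152 + 21 = 145173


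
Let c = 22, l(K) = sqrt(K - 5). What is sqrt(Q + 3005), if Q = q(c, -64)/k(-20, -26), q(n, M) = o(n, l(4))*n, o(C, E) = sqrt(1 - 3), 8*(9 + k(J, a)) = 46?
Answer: sqrt(507845 - 1144*I*sqrt(2))/13 ≈ 54.818 - 0.087318*I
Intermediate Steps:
k(J, a) = -13/4 (k(J, a) = -9 + (1/8)*46 = -9 + 23/4 = -13/4)
l(K) = sqrt(-5 + K)
o(C, E) = I*sqrt(2) (o(C, E) = sqrt(-2) = I*sqrt(2))
q(n, M) = I*n*sqrt(2) (q(n, M) = (I*sqrt(2))*n = I*n*sqrt(2))
Q = -88*I*sqrt(2)/13 (Q = (I*22*sqrt(2))/(-13/4) = (22*I*sqrt(2))*(-4/13) = -88*I*sqrt(2)/13 ≈ -9.5731*I)
sqrt(Q + 3005) = sqrt(-88*I*sqrt(2)/13 + 3005) = sqrt(3005 - 88*I*sqrt(2)/13)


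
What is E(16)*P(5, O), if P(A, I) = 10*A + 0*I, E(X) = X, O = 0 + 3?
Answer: 800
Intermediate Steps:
O = 3
P(A, I) = 10*A (P(A, I) = 10*A + 0 = 10*A)
E(16)*P(5, O) = 16*(10*5) = 16*50 = 800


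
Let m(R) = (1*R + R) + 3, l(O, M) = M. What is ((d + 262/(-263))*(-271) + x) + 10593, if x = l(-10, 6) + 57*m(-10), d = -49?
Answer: 6096069/263 ≈ 23179.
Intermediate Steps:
m(R) = 3 + 2*R (m(R) = (R + R) + 3 = 2*R + 3 = 3 + 2*R)
x = -963 (x = 6 + 57*(3 + 2*(-10)) = 6 + 57*(3 - 20) = 6 + 57*(-17) = 6 - 969 = -963)
((d + 262/(-263))*(-271) + x) + 10593 = ((-49 + 262/(-263))*(-271) - 963) + 10593 = ((-49 + 262*(-1/263))*(-271) - 963) + 10593 = ((-49 - 262/263)*(-271) - 963) + 10593 = (-13149/263*(-271) - 963) + 10593 = (3563379/263 - 963) + 10593 = 3310110/263 + 10593 = 6096069/263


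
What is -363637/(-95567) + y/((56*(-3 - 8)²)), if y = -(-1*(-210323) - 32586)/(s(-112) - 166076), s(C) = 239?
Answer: 58377152697289/15341391152472 ≈ 3.8052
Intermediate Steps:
y = 25391/23691 (y = -(-1*(-210323) - 32586)/(239 - 166076) = -(210323 - 32586)/(-165837) = -177737*(-1)/165837 = -1*(-25391/23691) = 25391/23691 ≈ 1.0718)
-363637/(-95567) + y/((56*(-3 - 8)²)) = -363637/(-95567) + 25391/(23691*((56*(-3 - 8)²))) = -363637*(-1/95567) + 25391/(23691*((56*(-11)²))) = 363637/95567 + 25391/(23691*((56*121))) = 363637/95567 + (25391/23691)/6776 = 363637/95567 + (25391/23691)*(1/6776) = 363637/95567 + 25391/160530216 = 58377152697289/15341391152472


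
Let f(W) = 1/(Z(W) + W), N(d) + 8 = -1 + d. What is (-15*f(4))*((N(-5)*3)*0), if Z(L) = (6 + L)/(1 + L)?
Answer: 0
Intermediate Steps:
Z(L) = (6 + L)/(1 + L)
N(d) = -9 + d (N(d) = -8 + (-1 + d) = -9 + d)
f(W) = 1/(W + (6 + W)/(1 + W)) (f(W) = 1/((6 + W)/(1 + W) + W) = 1/(W + (6 + W)/(1 + W)))
(-15*f(4))*((N(-5)*3)*0) = (-15*(1 + 4)/(6 + 4 + 4*(1 + 4)))*(((-9 - 5)*3)*0) = (-15*5/(6 + 4 + 4*5))*(-14*3*0) = (-15*5/(6 + 4 + 20))*(-42*0) = -15*5/30*0 = -5/2*0 = 0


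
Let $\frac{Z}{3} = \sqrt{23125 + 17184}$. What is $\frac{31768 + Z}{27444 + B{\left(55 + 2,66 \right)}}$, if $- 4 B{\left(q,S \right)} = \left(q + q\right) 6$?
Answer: $\frac{31768}{27273} + \frac{\sqrt{40309}}{9091} \approx 1.1869$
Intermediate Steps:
$B{\left(q,S \right)} = - 3 q$ ($B{\left(q,S \right)} = - \frac{\left(q + q\right) 6}{4} = - \frac{2 q 6}{4} = - \frac{12 q}{4} = - 3 q$)
$Z = 3 \sqrt{40309}$ ($Z = 3 \sqrt{23125 + 17184} = 3 \sqrt{40309} \approx 602.31$)
$\frac{31768 + Z}{27444 + B{\left(55 + 2,66 \right)}} = \frac{31768 + 3 \sqrt{40309}}{27444 - 3 \left(55 + 2\right)} = \frac{31768 + 3 \sqrt{40309}}{27444 - 171} = \frac{31768 + 3 \sqrt{40309}}{27273} = \left(31768 + 3 \sqrt{40309}\right) \frac{1}{27273} = \frac{31768}{27273} + \frac{\sqrt{40309}}{9091}$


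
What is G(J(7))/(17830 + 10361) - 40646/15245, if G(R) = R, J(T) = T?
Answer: -1145744671/429771795 ≈ -2.6659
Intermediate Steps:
G(J(7))/(17830 + 10361) - 40646/15245 = 7/(17830 + 10361) - 40646/15245 = 7/28191 - 40646*1/15245 = 7*(1/28191) - 40646/15245 = 7/28191 - 40646/15245 = -1145744671/429771795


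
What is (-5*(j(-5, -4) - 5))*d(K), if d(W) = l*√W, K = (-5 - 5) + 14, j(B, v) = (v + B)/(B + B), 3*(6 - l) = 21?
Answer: -41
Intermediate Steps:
l = -1 (l = 6 - ⅓*21 = 6 - 7 = -1)
j(B, v) = (B + v)/(2*B) (j(B, v) = (B + v)/((2*B)) = (B + v)*(1/(2*B)) = (B + v)/(2*B))
K = 4 (K = -10 + 14 = 4)
d(W) = -√W
(-5*(j(-5, -4) - 5))*d(K) = (-5*((½)*(-5 - 4)/(-5) - 5))*(-√4) = (-5*((½)*(-⅕)*(-9) - 5))*(-1*2) = -5*(9/10 - 5)*(-2) = -5*(-41/10)*(-2) = (41/2)*(-2) = -41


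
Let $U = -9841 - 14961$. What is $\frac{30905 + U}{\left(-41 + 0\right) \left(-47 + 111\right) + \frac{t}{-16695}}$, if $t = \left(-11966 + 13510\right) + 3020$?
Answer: $- \frac{14555655}{6258892} \approx -2.3256$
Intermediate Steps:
$U = -24802$
$t = 4564$ ($t = 1544 + 3020 = 4564$)
$\frac{30905 + U}{\left(-41 + 0\right) \left(-47 + 111\right) + \frac{t}{-16695}} = \frac{30905 - 24802}{\left(-41 + 0\right) \left(-47 + 111\right) + \frac{4564}{-16695}} = \frac{6103}{\left(-41\right) 64 + 4564 \left(- \frac{1}{16695}\right)} = \frac{6103}{-2624 - \frac{652}{2385}} = \frac{6103}{- \frac{6258892}{2385}} = 6103 \left(- \frac{2385}{6258892}\right) = - \frac{14555655}{6258892}$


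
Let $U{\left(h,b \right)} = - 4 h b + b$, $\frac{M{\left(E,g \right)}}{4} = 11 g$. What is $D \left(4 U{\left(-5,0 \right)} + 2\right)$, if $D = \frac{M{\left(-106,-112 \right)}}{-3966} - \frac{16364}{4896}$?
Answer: $- \frac{1698839}{404532} \approx -4.1995$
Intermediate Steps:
$M{\left(E,g \right)} = 44 g$ ($M{\left(E,g \right)} = 4 \cdot 11 g = 44 g$)
$U{\left(h,b \right)} = b - 4 b h$ ($U{\left(h,b \right)} = - 4 b h + b = b - 4 b h$)
$D = - \frac{1698839}{809064}$ ($D = \frac{44 \left(-112\right)}{-3966} - \frac{16364}{4896} = \left(-4928\right) \left(- \frac{1}{3966}\right) - \frac{4091}{1224} = \frac{2464}{1983} - \frac{4091}{1224} = - \frac{1698839}{809064} \approx -2.0998$)
$D \left(4 U{\left(-5,0 \right)} + 2\right) = - \frac{1698839 \left(4 \cdot 0 \left(1 - -20\right) + 2\right)}{809064} = - \frac{1698839 \left(4 \cdot 0 \left(1 + 20\right) + 2\right)}{809064} = - \frac{1698839 \left(4 \cdot 0 \cdot 21 + 2\right)}{809064} = - \frac{1698839 \left(4 \cdot 0 + 2\right)}{809064} = - \frac{1698839 \left(0 + 2\right)}{809064} = \left(- \frac{1698839}{809064}\right) 2 = - \frac{1698839}{404532}$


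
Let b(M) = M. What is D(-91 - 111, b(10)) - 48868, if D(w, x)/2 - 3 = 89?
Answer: -48684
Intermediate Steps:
D(w, x) = 184 (D(w, x) = 6 + 2*89 = 6 + 178 = 184)
D(-91 - 111, b(10)) - 48868 = 184 - 48868 = -48684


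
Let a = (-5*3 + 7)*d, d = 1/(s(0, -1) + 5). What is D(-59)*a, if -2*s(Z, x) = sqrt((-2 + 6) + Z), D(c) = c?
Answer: 118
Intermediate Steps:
s(Z, x) = -sqrt(4 + Z)/2 (s(Z, x) = -sqrt((-2 + 6) + Z)/2 = -sqrt(4 + Z)/2)
d = 1/4 (d = 1/(-sqrt(4 + 0)/2 + 5) = 1/(-sqrt(4)/2 + 5) = 1/(-1/2*2 + 5) = 1/(-1 + 5) = 1/4 ≈ 0.25000)
a = -2 (a = (-5*3 + 7)*(1/4) = (-15 + 7)*(1/4) = -8*1/4 = -2)
D(-59)*a = -59*(-2) = 118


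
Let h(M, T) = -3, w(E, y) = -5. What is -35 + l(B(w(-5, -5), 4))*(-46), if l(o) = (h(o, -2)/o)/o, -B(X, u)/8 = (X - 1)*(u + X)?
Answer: -13417/384 ≈ -34.940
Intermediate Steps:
B(X, u) = -8*(-1 + X)*(X + u) (B(X, u) = -8*(X - 1)*(u + X) = -8*(-1 + X)*(X + u))
l(o) = -3/o² (l(o) = (-3/o)/o = -3/o²)
-35 + l(B(w(-5, -5), 4))*(-46) = -35 - 3/(-8*(-5)² + 8*(-5) + 8*4 - 8*(-5)*4)²*(-46) = -35 - 3/(-8*25 - 40 + 32 + 160)²*(-46) = -35 - 3/(-200 - 40 + 32 + 160)²*(-46) = -35 - 3/(-48)²*(-46) = -35 - 3*1/2304*(-46) = -35 - 1/768*(-46) = -35 + 23/384 = -13417/384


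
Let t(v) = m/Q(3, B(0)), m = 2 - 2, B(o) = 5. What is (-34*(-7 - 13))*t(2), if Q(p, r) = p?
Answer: 0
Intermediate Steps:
m = 0
t(v) = 0 (t(v) = 0/3 = 0*(1/3) = 0)
(-34*(-7 - 13))*t(2) = -34*(-7 - 13)*0 = -34*(-20)*0 = 680*0 = 0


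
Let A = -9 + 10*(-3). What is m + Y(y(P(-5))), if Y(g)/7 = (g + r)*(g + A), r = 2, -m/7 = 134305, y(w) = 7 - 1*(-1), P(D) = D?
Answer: -942305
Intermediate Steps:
y(w) = 8 (y(w) = 7 + 1 = 8)
m = -940135 (m = -7*134305 = -940135)
A = -39 (A = -9 - 30 = -39)
Y(g) = 7*(-39 + g)*(2 + g) (Y(g) = 7*((g + 2)*(g - 39)) = 7*((2 + g)*(-39 + g)) = 7*((-39 + g)*(2 + g)) = 7*(-39 + g)*(2 + g))
m + Y(y(P(-5))) = -940135 + (-546 - 259*8 + 7*8²) = -940135 + (-546 - 2072 + 7*64) = -940135 + (-546 - 2072 + 448) = -940135 - 2170 = -942305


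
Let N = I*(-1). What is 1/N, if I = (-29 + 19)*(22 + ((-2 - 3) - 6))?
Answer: 1/110 ≈ 0.0090909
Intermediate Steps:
I = -110 (I = -10*(22 + (-5 - 6)) = -10*(22 - 11) = -10*11 = -110)
N = 110 (N = -110*(-1) = 110)
1/N = 1/110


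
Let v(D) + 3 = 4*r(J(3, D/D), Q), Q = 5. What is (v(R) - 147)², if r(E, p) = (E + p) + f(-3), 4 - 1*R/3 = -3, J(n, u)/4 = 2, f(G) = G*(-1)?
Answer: 7396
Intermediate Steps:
f(G) = -G
J(n, u) = 8 (J(n, u) = 4*2 = 8)
R = 21 (R = 12 - 3*(-3) = 12 + 9 = 21)
r(E, p) = 3 + E + p (r(E, p) = (E + p) - 1*(-3) = (E + p) + 3 = 3 + E + p)
v(D) = 61 (v(D) = -3 + 4*(3 + 8 + 5) = -3 + 4*16 = -3 + 64 = 61)
(v(R) - 147)² = (61 - 147)² = (-86)² = 7396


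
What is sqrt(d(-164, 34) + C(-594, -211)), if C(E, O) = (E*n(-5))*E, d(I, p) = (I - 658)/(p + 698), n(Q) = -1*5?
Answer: I*sqrt(26258071834)/122 ≈ 1328.2*I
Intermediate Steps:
n(Q) = -5
d(I, p) = (-658 + I)/(698 + p)
C(E, O) = -5*E**2 (C(E, O) = (E*(-5))*E = (-5*E)*E = -5*E**2)
sqrt(d(-164, 34) + C(-594, -211)) = sqrt((-658 - 164)/(698 + 34) - 5*(-594)**2) = sqrt(-822/732 - 5*352836) = sqrt((1/732)*(-822) - 1764180) = sqrt(-137/122 - 1764180) = sqrt(-215230097/122) = I*sqrt(26258071834)/122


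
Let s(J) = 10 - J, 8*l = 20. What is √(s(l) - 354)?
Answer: 3*I*√154/2 ≈ 18.615*I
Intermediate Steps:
l = 5/2 (l = (⅛)*20 = 5/2 ≈ 2.5000)
√(s(l) - 354) = √((10 - 1*5/2) - 354) = √((10 - 5/2) - 354) = √(15/2 - 354) = √(-693/2) = 3*I*√154/2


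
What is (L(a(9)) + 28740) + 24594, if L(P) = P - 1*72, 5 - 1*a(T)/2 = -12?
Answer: 53296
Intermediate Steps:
a(T) = 34 (a(T) = 10 - 2*(-12) = 10 + 24 = 34)
L(P) = -72 + P (L(P) = P - 72 = -72 + P)
(L(a(9)) + 28740) + 24594 = ((-72 + 34) + 28740) + 24594 = (-38 + 28740) + 24594 = 28702 + 24594 = 53296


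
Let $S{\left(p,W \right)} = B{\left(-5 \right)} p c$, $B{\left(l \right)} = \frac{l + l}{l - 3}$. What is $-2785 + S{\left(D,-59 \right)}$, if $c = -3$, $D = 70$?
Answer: $- \frac{6095}{2} \approx -3047.5$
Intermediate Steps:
$B{\left(l \right)} = \frac{2 l}{-3 + l}$
$S{\left(p,W \right)} = - \frac{15 p}{4}$ ($S{\left(p,W \right)} = 2 \left(-5\right) \frac{1}{-3 - 5} p \left(-3\right) = 2 \left(-5\right) \frac{1}{-8} p \left(-3\right) = 2 \left(-5\right) \left(- \frac{1}{8}\right) p \left(-3\right) = \frac{5 p}{4} \left(-3\right) = - \frac{15 p}{4}$)
$-2785 + S{\left(D,-59 \right)} = -2785 - \frac{525}{2} = - \frac{6095}{2}$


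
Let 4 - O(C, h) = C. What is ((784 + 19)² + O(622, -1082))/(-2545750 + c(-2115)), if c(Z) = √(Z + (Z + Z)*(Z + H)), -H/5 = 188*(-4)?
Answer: -327989847650/1296170004593 - 1932573*I*√773385/6480850022965 ≈ -0.25305 - 0.00026224*I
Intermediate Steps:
H = 3760 (H = -940*(-4) = -5*(-752) = 3760)
O(C, h) = 4 - C
c(Z) = √(Z + 2*Z*(3760 + Z)) (c(Z) = √(Z + (Z + Z)*(Z + 3760)) = √(Z + (2*Z)*(3760 + Z)) = √(Z + 2*Z*(3760 + Z)))
((784 + 19)² + O(622, -1082))/(-2545750 + c(-2115)) = ((784 + 19)² + (4 - 1*622))/(-2545750 + √(-2115*(7521 + 2*(-2115)))) = (803² + (4 - 622))/(-2545750 + √(-2115*(7521 - 4230))) = (644809 - 618)/(-2545750 + √(-2115*3291)) = 644191/(-2545750 + √(-6960465)) = 644191/(-2545750 + 3*I*√773385)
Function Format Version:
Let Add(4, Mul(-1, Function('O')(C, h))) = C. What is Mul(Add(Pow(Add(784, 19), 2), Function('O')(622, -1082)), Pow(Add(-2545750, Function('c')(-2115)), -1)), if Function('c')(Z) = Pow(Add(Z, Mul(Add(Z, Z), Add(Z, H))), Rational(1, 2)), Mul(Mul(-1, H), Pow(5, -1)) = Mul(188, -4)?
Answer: Add(Rational(-327989847650, 1296170004593), Mul(Rational(-1932573, 6480850022965), I, Pow(773385, Rational(1, 2)))) ≈ Add(-0.25305, Mul(-0.00026224, I))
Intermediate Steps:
H = 3760 (H = Mul(-5, Mul(188, -4)) = Mul(-5, -752) = 3760)
Function('O')(C, h) = Add(4, Mul(-1, C))
Function('c')(Z) = Pow(Add(Z, Mul(2, Z, Add(3760, Z))), Rational(1, 2)) (Function('c')(Z) = Pow(Add(Z, Mul(Add(Z, Z), Add(Z, 3760))), Rational(1, 2)) = Pow(Add(Z, Mul(Mul(2, Z), Add(3760, Z))), Rational(1, 2)) = Pow(Add(Z, Mul(2, Z, Add(3760, Z))), Rational(1, 2)))
Mul(Add(Pow(Add(784, 19), 2), Function('O')(622, -1082)), Pow(Add(-2545750, Function('c')(-2115)), -1)) = Mul(Add(Pow(Add(784, 19), 2), Add(4, Mul(-1, 622))), Pow(Add(-2545750, Pow(Mul(-2115, Add(7521, Mul(2, -2115))), Rational(1, 2))), -1)) = Mul(Add(Pow(803, 2), Add(4, -622)), Pow(Add(-2545750, Pow(Mul(-2115, Add(7521, -4230)), Rational(1, 2))), -1)) = Mul(Add(644809, -618), Pow(Add(-2545750, Pow(Mul(-2115, 3291), Rational(1, 2))), -1)) = Mul(644191, Pow(Add(-2545750, Pow(-6960465, Rational(1, 2))), -1)) = Mul(644191, Pow(Add(-2545750, Mul(3, I, Pow(773385, Rational(1, 2)))), -1))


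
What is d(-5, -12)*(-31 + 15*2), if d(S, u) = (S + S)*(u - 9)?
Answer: -210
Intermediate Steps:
d(S, u) = 2*S*(-9 + u) (d(S, u) = (2*S)*(-9 + u) = 2*S*(-9 + u))
d(-5, -12)*(-31 + 15*2) = (2*(-5)*(-9 - 12))*(-31 + 15*2) = (2*(-5)*(-21))*(-31 + 30) = 210*(-1) = -210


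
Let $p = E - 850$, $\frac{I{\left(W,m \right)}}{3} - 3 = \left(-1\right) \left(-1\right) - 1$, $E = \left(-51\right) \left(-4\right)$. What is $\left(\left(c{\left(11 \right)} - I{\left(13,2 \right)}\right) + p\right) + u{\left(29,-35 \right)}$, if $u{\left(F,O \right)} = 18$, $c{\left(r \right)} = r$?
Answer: $-626$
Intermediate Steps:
$E = 204$
$I{\left(W,m \right)} = 9$ ($I{\left(W,m \right)} = 9 + 3 \left(\left(-1\right) \left(-1\right) - 1\right) = 9 + 3 \left(1 - 1\right) = 9 + 3 \cdot 0 = 9 + 0 = 9$)
$p = -646$ ($p = 204 - 850 = -646$)
$\left(\left(c{\left(11 \right)} - I{\left(13,2 \right)}\right) + p\right) + u{\left(29,-35 \right)} = \left(\left(11 - 9\right) - 646\right) + 18 = \left(2 - 646\right) + 18 = -644 + 18 = -626$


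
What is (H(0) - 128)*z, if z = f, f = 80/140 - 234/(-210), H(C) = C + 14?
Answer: -6726/35 ≈ -192.17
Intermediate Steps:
H(C) = 14 + C
f = 59/35 (f = 80*(1/140) - 234*(-1/210) = 4/7 + 39/35 = 59/35 ≈ 1.6857)
z = 59/35 ≈ 1.6857
(H(0) - 128)*z = ((14 + 0) - 128)*(59/35) = (14 - 128)*(59/35) = -114*59/35 = -6726/35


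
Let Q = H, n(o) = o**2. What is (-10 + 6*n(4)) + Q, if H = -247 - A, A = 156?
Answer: -317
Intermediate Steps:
H = -403 (H = -247 - 1*156 = -247 - 156 = -403)
Q = -403
(-10 + 6*n(4)) + Q = (-10 + 6*4**2) - 403 = (-10 + 6*16) - 403 = (-10 + 96) - 403 = 86 - 403 = -317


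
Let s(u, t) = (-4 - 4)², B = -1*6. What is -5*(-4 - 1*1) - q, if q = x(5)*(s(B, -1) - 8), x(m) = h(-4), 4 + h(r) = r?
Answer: 473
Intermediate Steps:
B = -6
h(r) = -4 + r
s(u, t) = 64 (s(u, t) = (-8)² = 64)
x(m) = -8 (x(m) = -4 - 4 = -8)
q = -448 (q = -8*(64 - 8) = -8*56 = -448)
-5*(-4 - 1*1) - q = -5*(-4 - 1*1) - 1*(-448) = -5*(-4 - 1) + 448 = -5*(-5) + 448 = 25 + 448 = 473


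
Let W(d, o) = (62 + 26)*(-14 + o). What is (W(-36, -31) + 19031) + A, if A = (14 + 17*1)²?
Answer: 16032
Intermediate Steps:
W(d, o) = -1232 + 88*o (W(d, o) = 88*(-14 + o) = -1232 + 88*o)
A = 961 (A = (14 + 17)² = 31² = 961)
(W(-36, -31) + 19031) + A = ((-1232 + 88*(-31)) + 19031) + 961 = ((-1232 - 2728) + 19031) + 961 = (-3960 + 19031) + 961 = 15071 + 961 = 16032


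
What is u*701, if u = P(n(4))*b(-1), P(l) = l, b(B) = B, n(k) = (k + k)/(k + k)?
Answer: -701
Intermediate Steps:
n(k) = 1 (n(k) = (2*k)/((2*k)) = (2*k)*(1/(2*k)) = 1)
u = -1 (u = 1*(-1) = -1)
u*701 = -1*701 = -701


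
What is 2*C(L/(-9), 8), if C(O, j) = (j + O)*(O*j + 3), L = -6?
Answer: 1300/9 ≈ 144.44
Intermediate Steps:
C(O, j) = (3 + O*j)*(O + j) (C(O, j) = (O + j)*(3 + O*j) = (3 + O*j)*(O + j))
2*C(L/(-9), 8) = 2*(3*(-6/(-9)) + 3*8 - 6/(-9)*8² + 8*(-6/(-9))²) = 2*(3*(-6*(-⅑)) + 24 - 6*(-⅑)*64 + 8*(-6*(-⅑))²) = 2*(3*(⅔) + 24 + (⅔)*64 + 8*(⅔)²) = 2*(2 + 24 + 128/3 + 8*(4/9)) = 2*(2 + 24 + 128/3 + 32/9) = 2*(650/9) = 1300/9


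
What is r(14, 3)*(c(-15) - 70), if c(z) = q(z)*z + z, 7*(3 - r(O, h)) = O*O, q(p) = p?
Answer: -3500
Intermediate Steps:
r(O, h) = 3 - O²/7 (r(O, h) = 3 - O*O/7 = 3 - O²/7)
c(z) = z + z² (c(z) = z*z + z = z² + z = z + z²)
r(14, 3)*(c(-15) - 70) = (3 - ⅐*14²)*(-15*(1 - 15) - 70) = (3 - ⅐*196)*(-15*(-14) - 70) = (3 - 28)*(210 - 70) = -25*140 = -3500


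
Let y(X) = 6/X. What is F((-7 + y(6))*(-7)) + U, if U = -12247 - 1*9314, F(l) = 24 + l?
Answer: -21495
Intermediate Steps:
U = -21561 (U = -12247 - 9314 = -21561)
F((-7 + y(6))*(-7)) + U = (24 + (-7 + 6/6)*(-7)) - 21561 = (24 + (-7 + 6*(⅙))*(-7)) - 21561 = (24 + (-7 + 1)*(-7)) - 21561 = (24 - 6*(-7)) - 21561 = (24 + 42) - 21561 = 66 - 21561 = -21495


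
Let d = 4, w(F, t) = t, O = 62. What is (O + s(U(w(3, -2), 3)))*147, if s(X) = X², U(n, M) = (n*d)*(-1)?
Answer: 18522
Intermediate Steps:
U(n, M) = -4*n (U(n, M) = (n*4)*(-1) = (4*n)*(-1) = -4*n)
(O + s(U(w(3, -2), 3)))*147 = (62 + (-4*(-2))²)*147 = (62 + 8²)*147 = (62 + 64)*147 = 126*147 = 18522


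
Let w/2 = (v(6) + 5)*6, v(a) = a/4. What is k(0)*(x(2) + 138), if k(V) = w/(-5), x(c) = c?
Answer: -2184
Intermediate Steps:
v(a) = a/4 (v(a) = a*(1/4) = a/4)
w = 78 (w = 2*(((1/4)*6 + 5)*6) = 2*((3/2 + 5)*6) = 2*((13/2)*6) = 2*39 = 78)
k(V) = -78/5 (k(V) = 78/(-5) = 78*(-1/5) = -78/5)
k(0)*(x(2) + 138) = -78*(2 + 138)/5 = -78/5*140 = -2184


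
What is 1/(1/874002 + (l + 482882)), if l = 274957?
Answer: 874002/662352801679 ≈ 1.3195e-6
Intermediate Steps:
1/(1/874002 + (l + 482882)) = 1/(1/874002 + (274957 + 482882)) = 1/(1/874002 + 757839) = 1/(662352801679/874002) = 874002/662352801679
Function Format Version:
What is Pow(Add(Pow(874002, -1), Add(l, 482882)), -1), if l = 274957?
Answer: Rational(874002, 662352801679) ≈ 1.3195e-6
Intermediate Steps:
Pow(Add(Pow(874002, -1), Add(l, 482882)), -1) = Pow(Add(Pow(874002, -1), Add(274957, 482882)), -1) = Pow(Add(Rational(1, 874002), 757839), -1) = Pow(Rational(662352801679, 874002), -1) = Rational(874002, 662352801679)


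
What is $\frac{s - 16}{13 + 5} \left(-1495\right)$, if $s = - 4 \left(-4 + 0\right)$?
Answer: $0$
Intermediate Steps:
$s = 16$ ($s = \left(-4\right) \left(-4\right) = 16$)
$\frac{s - 16}{13 + 5} \left(-1495\right) = \frac{16 - 16}{13 + 5} \left(-1495\right) = \frac{0}{18} \left(-1495\right) = 0 \cdot \frac{1}{18} \left(-1495\right) = 0 \left(-1495\right) = 0$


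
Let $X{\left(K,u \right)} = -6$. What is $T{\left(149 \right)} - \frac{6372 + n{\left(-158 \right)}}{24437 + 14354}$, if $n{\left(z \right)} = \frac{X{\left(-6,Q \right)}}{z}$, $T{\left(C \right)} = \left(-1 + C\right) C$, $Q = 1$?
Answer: $\frac{67577608037}{3064489} \approx 22052.0$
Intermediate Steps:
$T{\left(C \right)} = C \left(-1 + C\right)$
$n{\left(z \right)} = - \frac{6}{z}$
$T{\left(149 \right)} - \frac{6372 + n{\left(-158 \right)}}{24437 + 14354} = 149 \left(-1 + 149\right) - \frac{6372 - \frac{6}{-158}}{24437 + 14354} = 149 \cdot 148 - \frac{6372 - - \frac{3}{79}}{38791} = 22052 - \left(6372 + \frac{3}{79}\right) \frac{1}{38791} = 22052 - \frac{503391}{79} \cdot \frac{1}{38791} = 22052 - \frac{503391}{3064489} = \frac{67577608037}{3064489}$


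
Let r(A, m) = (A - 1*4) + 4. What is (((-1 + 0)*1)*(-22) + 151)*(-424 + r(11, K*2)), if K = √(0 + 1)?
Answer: -71449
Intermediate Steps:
K = 1 (K = √1 = 1)
r(A, m) = A (r(A, m) = (A - 4) + 4 = (-4 + A) + 4 = A)
(((-1 + 0)*1)*(-22) + 151)*(-424 + r(11, K*2)) = (((-1 + 0)*1)*(-22) + 151)*(-424 + 11) = (-1*1*(-22) + 151)*(-413) = (-1*(-22) + 151)*(-413) = (22 + 151)*(-413) = 173*(-413) = -71449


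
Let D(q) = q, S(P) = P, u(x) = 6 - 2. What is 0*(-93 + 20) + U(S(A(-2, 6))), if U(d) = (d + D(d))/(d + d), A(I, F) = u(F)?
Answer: 1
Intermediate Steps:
u(x) = 4
A(I, F) = 4
U(d) = 1 (U(d) = (d + d)/(d + d) = (2*d)/((2*d)) = (2*d)*(1/(2*d)) = 1)
0*(-93 + 20) + U(S(A(-2, 6))) = 0*(-93 + 20) + 1 = 0*(-73) + 1 = 0 + 1 = 1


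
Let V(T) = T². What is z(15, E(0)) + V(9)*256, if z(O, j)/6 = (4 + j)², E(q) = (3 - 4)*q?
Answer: 20832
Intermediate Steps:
E(q) = -q
z(O, j) = 6*(4 + j)²
z(15, E(0)) + V(9)*256 = 6*(4 - 1*0)² + 9²*256 = 6*(4 + 0)² + 81*256 = 6*4² + 20736 = 6*16 + 20736 = 96 + 20736 = 20832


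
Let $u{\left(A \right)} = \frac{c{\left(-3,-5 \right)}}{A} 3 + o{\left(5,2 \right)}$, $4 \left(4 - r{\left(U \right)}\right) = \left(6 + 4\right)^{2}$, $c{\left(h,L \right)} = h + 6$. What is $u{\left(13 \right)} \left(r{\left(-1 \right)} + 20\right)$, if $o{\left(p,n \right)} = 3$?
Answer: $- \frac{48}{13} \approx -3.6923$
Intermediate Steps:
$c{\left(h,L \right)} = 6 + h$
$r{\left(U \right)} = -21$ ($r{\left(U \right)} = 4 - \frac{\left(6 + 4\right)^{2}}{4} = 4 - \frac{10^{2}}{4} = 4 - 25 = -21$)
$u{\left(A \right)} = 3 + \frac{9}{A}$ ($u{\left(A \right)} = \frac{6 - 3}{A} 3 + 3 = \frac{3}{A} 3 + 3 = \frac{9}{A} + 3 = 3 + \frac{9}{A}$)
$u{\left(13 \right)} \left(r{\left(-1 \right)} + 20\right) = \left(3 + \frac{9}{13}\right) \left(-21 + 20\right) = \left(3 + 9 \cdot \frac{1}{13}\right) \left(-1\right) = \left(3 + \frac{9}{13}\right) \left(-1\right) = \frac{48}{13} \left(-1\right) = - \frac{48}{13}$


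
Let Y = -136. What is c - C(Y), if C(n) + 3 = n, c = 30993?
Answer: 31132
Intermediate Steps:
C(n) = -3 + n
c - C(Y) = 30993 - (-3 - 136) = 30993 - 1*(-139) = 30993 + 139 = 31132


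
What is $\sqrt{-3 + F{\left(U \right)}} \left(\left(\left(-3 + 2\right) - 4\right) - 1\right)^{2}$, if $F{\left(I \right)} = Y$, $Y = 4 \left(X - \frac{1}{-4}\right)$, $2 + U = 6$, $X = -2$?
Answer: $36 i \sqrt{10} \approx 113.84 i$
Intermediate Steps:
$U = 4$ ($U = -2 + 6 = 4$)
$Y = -7$ ($Y = 4 \left(-2 - \frac{1}{-4}\right) = 4 \left(-2 - - \frac{1}{4}\right) = 4 \left(-2 + \frac{1}{4}\right) = 4 \left(- \frac{7}{4}\right) = -7$)
$F{\left(I \right)} = -7$
$\sqrt{-3 + F{\left(U \right)}} \left(\left(\left(-3 + 2\right) - 4\right) - 1\right)^{2} = \sqrt{-3 - 7} \left(\left(\left(-3 + 2\right) - 4\right) - 1\right)^{2} = \sqrt{-10} \left(\left(-1 - 4\right) - 1\right)^{2} = i \sqrt{10} \left(-5 - 1\right)^{2} = i \sqrt{10} \left(-6\right)^{2} = i \sqrt{10} \cdot 36 = 36 i \sqrt{10}$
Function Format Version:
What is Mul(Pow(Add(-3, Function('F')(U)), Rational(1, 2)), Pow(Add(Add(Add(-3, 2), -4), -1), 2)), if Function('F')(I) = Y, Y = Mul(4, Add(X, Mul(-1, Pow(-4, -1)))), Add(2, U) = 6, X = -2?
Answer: Mul(36, I, Pow(10, Rational(1, 2))) ≈ Mul(113.84, I)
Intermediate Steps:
U = 4 (U = Add(-2, 6) = 4)
Y = -7 (Y = Mul(4, Add(-2, Mul(-1, Pow(-4, -1)))) = Mul(4, Add(-2, Mul(-1, Rational(-1, 4)))) = Mul(4, Add(-2, Rational(1, 4))) = Mul(4, Rational(-7, 4)) = -7)
Function('F')(I) = -7
Mul(Pow(Add(-3, Function('F')(U)), Rational(1, 2)), Pow(Add(Add(Add(-3, 2), -4), -1), 2)) = Mul(Pow(Add(-3, -7), Rational(1, 2)), Pow(Add(Add(Add(-3, 2), -4), -1), 2)) = Mul(Pow(-10, Rational(1, 2)), Pow(Add(Add(-1, -4), -1), 2)) = Mul(Mul(I, Pow(10, Rational(1, 2))), Pow(Add(-5, -1), 2)) = Mul(Mul(I, Pow(10, Rational(1, 2))), Pow(-6, 2)) = Mul(Mul(I, Pow(10, Rational(1, 2))), 36) = Mul(36, I, Pow(10, Rational(1, 2)))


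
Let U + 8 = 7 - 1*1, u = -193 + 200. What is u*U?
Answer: -14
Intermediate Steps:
u = 7
U = -2 (U = -8 + (7 - 1*1) = -8 + (7 - 1) = -8 + 6 = -2)
u*U = 7*(-2) = -14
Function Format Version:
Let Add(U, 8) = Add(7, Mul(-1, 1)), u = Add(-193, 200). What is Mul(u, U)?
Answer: -14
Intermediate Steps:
u = 7
U = -2 (U = Add(-8, Add(7, Mul(-1, 1))) = Add(-8, Add(7, -1)) = Add(-8, 6) = -2)
Mul(u, U) = Mul(7, -2) = -14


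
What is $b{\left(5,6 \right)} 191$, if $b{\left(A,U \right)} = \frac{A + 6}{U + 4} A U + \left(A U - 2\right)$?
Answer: $11651$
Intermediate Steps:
$b{\left(A,U \right)} = -2 + A U + \frac{A U \left(6 + A\right)}{4 + U}$ ($b{\left(A,U \right)} = \frac{6 + A}{4 + U} A U + \left(-2 + A U\right) = \frac{A \left(6 + A\right)}{4 + U} U + \left(-2 + A U\right) = \frac{A U \left(6 + A\right)}{4 + U} + \left(-2 + A U\right) = -2 + A U + \frac{A U \left(6 + A\right)}{4 + U}$)
$b{\left(5,6 \right)} 191 = \frac{-8 - 12 + 5 \cdot 6^{2} + 6 \cdot 5^{2} + 10 \cdot 5 \cdot 6}{4 + 6} \cdot 191 = \frac{-8 - 12 + 5 \cdot 36 + 6 \cdot 25 + 300}{10} \cdot 191 = \frac{-8 - 12 + 180 + 150 + 300}{10} \cdot 191 = \frac{1}{10} \cdot 610 \cdot 191 = 61 \cdot 191 = 11651$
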